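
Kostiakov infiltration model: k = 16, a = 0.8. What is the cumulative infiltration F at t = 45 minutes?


F = k * t^a = 16 * 45^0.8
F = 16 * 21.016965

336.2714 mm


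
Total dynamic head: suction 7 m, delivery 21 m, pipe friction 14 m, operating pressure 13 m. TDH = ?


TDH = Hs + Hd + hf + Hp = 7 + 21 + 14 + 13 = 55

55 m


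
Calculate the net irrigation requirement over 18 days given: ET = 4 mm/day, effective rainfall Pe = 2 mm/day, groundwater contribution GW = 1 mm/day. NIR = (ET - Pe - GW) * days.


Daily deficit = ET - Pe - GW = 4 - 2 - 1 = 1 mm/day
NIR = 1 * 18 = 18 mm

18.0000 mm


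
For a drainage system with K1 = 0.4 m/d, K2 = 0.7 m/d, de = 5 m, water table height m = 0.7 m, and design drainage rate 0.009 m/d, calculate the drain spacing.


S^2 = 8*K2*de*m/q + 4*K1*m^2/q
S^2 = 8*0.7*5*0.7/0.009 + 4*0.4*0.7^2/0.009
S = sqrt(2264.8889)

47.5908 m


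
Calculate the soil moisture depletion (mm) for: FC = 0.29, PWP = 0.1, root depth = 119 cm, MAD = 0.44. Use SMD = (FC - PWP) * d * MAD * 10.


SMD = (FC - PWP) * d * MAD * 10
SMD = (0.29 - 0.1) * 119 * 0.44 * 10
SMD = 0.1900 * 119 * 0.44 * 10

99.4840 mm


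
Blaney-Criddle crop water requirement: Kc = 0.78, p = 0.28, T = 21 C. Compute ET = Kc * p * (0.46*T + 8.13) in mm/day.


ET = Kc * p * (0.46*T + 8.13)
ET = 0.78 * 0.28 * (0.46*21 + 8.13)
ET = 0.78 * 0.28 * 17.7900

3.8853 mm/day


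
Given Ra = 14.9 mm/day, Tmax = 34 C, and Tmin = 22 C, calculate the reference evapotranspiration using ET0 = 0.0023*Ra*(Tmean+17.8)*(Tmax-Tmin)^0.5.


Tmean = (Tmax + Tmin)/2 = (34 + 22)/2 = 28.0
ET0 = 0.0023 * 14.9 * (28.0 + 17.8) * sqrt(34 - 22)
ET0 = 0.0023 * 14.9 * 45.8 * 3.464102

5.4371 mm/day


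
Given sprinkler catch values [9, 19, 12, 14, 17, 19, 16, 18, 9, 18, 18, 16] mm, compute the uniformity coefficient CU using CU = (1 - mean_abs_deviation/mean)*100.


mean = 15.416667 mm
MAD = 2.944444 mm
CU = (1 - 2.944444/15.416667)*100

80.9009 %


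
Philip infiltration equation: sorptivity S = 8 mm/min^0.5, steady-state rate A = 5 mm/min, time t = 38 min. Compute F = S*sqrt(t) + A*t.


F = S*sqrt(t) + A*t
F = 8*sqrt(38) + 5*38
F = 8*6.164414 + 190

239.3153 mm


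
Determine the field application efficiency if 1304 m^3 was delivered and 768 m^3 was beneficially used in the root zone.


Ea = V_root / V_field * 100 = 768 / 1304 * 100 = 58.8957%

58.8957 %


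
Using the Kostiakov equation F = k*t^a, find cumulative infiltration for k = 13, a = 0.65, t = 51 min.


F = k * t^a = 13 * 51^0.65
F = 13 * 12.880141

167.4418 mm


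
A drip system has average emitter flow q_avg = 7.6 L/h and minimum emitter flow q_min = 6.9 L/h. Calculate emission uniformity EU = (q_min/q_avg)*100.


EU = (q_min/q_avg)*100 = (6.9/7.6)*100 = 90.7895%

90.7895 %


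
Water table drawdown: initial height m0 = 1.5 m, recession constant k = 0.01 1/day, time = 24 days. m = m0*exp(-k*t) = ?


m = m0 * exp(-k*t)
m = 1.5 * exp(-0.01 * 24)
m = 1.5 * exp(-0.2400)

1.1799 m


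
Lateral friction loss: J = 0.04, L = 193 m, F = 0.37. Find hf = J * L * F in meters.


hf = J * L * F = 0.04 * 193 * 0.37 = 2.8564 m

2.8564 m


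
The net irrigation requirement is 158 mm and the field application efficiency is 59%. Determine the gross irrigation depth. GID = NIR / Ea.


Ea = 59% = 0.59
GID = NIR / Ea = 158 / 0.59 = 267.7966 mm

267.7966 mm


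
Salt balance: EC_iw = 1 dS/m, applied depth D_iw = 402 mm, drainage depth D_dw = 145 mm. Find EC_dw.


EC_dw = EC_iw * D_iw / D_dw
EC_dw = 1 * 402 / 145
EC_dw = 402 / 145

2.7724 dS/m


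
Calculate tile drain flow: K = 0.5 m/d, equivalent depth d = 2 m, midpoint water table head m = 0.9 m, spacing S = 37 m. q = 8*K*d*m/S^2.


q = 8*K*d*m/S^2
q = 8*0.5*2*0.9/37^2
q = 7.2000 / 1369

0.0053 m/d


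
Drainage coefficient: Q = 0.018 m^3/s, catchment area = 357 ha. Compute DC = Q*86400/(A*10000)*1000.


DC = Q * 86400 / (A * 10000) * 1000
DC = 0.018 * 86400 / (357 * 10000) * 1000
DC = 1555200.0000 / 3570000

0.4356 mm/day


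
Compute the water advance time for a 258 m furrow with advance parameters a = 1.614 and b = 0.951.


t = (L/a)^(1/b)
t = (258/1.614)^(1/0.951)
t = 159.851301^(1/0.951)

207.6166 min


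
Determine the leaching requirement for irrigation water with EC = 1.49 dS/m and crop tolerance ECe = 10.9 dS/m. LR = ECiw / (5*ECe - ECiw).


LR = ECiw / (5*ECe - ECiw)
LR = 1.49 / (5*10.9 - 1.49)
LR = 1.49 / 53.0100

0.0281


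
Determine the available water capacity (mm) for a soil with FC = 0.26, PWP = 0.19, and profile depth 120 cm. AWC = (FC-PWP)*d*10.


AWC = (FC - PWP) * d * 10
AWC = (0.26 - 0.19) * 120 * 10
AWC = 0.0700 * 120 * 10

84.0000 mm


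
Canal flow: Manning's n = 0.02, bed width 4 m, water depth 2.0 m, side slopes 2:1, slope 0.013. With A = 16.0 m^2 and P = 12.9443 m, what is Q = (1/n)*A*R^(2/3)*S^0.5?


R = A/P = 16.0/12.9443 = 1.236065
Q = (1/0.02) * 16.0 * 1.236065^(2/3) * 0.013^0.5

105.0564 m^3/s


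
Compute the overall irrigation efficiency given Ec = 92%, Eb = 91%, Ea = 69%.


Ec = 0.92, Eb = 0.91, Ea = 0.69
E = 0.92 * 0.91 * 0.69 * 100 = 57.7668%

57.7668 %


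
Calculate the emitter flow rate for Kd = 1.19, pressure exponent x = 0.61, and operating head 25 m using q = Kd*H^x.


q = Kd * H^x = 1.19 * 25^0.61 = 1.19 * 7.124320

8.4779 L/h


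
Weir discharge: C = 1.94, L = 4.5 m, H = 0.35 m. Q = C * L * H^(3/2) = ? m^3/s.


Q = C * L * H^(3/2) = 1.94 * 4.5 * 0.35^1.5 = 1.94 * 4.5 * 0.207063

1.8077 m^3/s


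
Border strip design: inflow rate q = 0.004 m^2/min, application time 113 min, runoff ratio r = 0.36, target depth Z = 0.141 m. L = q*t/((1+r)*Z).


L = q*t/((1+r)*Z)
L = 0.004*113/((1+0.36)*0.141)
L = 0.452/0.19176

2.3571 m


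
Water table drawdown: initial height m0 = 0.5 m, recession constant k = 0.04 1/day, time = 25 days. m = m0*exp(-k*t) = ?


m = m0 * exp(-k*t)
m = 0.5 * exp(-0.04 * 25)
m = 0.5 * exp(-1.0000)

0.1839 m


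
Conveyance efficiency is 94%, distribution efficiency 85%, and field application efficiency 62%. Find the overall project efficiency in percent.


Ec = 0.94, Eb = 0.85, Ea = 0.62
E = 0.94 * 0.85 * 0.62 * 100 = 49.5380%

49.5380 %


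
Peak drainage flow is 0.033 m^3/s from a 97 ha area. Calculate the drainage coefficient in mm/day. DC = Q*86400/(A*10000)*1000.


DC = Q * 86400 / (A * 10000) * 1000
DC = 0.033 * 86400 / (97 * 10000) * 1000
DC = 2851200.0000 / 970000

2.9394 mm/day


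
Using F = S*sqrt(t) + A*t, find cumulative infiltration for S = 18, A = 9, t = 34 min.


F = S*sqrt(t) + A*t
F = 18*sqrt(34) + 9*34
F = 18*5.830952 + 306

410.9571 mm


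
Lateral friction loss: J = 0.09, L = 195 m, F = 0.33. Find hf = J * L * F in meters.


hf = J * L * F = 0.09 * 195 * 0.33 = 5.7915 m

5.7915 m


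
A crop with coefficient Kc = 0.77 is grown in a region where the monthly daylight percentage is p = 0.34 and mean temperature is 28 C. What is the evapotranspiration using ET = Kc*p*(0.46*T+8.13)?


ET = Kc * p * (0.46*T + 8.13)
ET = 0.77 * 0.34 * (0.46*28 + 8.13)
ET = 0.77 * 0.34 * 21.0100

5.5004 mm/day


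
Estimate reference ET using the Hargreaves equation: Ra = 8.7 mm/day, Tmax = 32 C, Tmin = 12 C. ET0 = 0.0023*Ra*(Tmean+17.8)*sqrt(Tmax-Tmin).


Tmean = (Tmax + Tmin)/2 = (32 + 12)/2 = 22.0
ET0 = 0.0023 * 8.7 * (22.0 + 17.8) * sqrt(32 - 12)
ET0 = 0.0023 * 8.7 * 39.8 * 4.472136

3.5616 mm/day


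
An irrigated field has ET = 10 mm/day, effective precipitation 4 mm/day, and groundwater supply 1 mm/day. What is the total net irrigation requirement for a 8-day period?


Daily deficit = ET - Pe - GW = 10 - 4 - 1 = 5 mm/day
NIR = 5 * 8 = 40 mm

40.0000 mm


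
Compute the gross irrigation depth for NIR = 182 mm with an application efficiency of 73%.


Ea = 73% = 0.73
GID = NIR / Ea = 182 / 0.73 = 249.3151 mm

249.3151 mm


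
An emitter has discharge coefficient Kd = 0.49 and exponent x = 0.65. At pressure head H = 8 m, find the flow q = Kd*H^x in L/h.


q = Kd * H^x = 0.49 * 8^0.65 = 0.49 * 3.863745

1.8932 L/h


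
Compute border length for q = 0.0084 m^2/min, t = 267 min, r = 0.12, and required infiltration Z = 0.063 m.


L = q*t/((1+r)*Z)
L = 0.0084*267/((1+0.12)*0.063)
L = 2.2428/0.07056

31.7857 m


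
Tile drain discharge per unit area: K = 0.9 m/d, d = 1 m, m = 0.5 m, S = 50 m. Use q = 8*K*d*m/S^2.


q = 8*K*d*m/S^2
q = 8*0.9*1*0.5/50^2
q = 3.6000 / 2500

0.0014 m/d


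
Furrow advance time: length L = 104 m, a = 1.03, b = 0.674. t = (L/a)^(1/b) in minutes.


t = (L/a)^(1/b)
t = (104/1.03)^(1/0.674)
t = 100.970874^(1/0.674)

940.9894 min


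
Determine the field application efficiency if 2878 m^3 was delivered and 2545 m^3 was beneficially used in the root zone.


Ea = V_root / V_field * 100 = 2545 / 2878 * 100 = 88.4295%

88.4295 %


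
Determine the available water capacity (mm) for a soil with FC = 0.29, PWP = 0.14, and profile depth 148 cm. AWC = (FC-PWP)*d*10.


AWC = (FC - PWP) * d * 10
AWC = (0.29 - 0.14) * 148 * 10
AWC = 0.1500 * 148 * 10

222.0000 mm


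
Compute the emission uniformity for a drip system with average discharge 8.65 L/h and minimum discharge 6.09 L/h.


EU = (q_min/q_avg)*100 = (6.09/8.65)*100 = 70.4046%

70.4046 %


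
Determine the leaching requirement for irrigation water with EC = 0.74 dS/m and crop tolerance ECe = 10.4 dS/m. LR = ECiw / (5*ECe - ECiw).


LR = ECiw / (5*ECe - ECiw)
LR = 0.74 / (5*10.4 - 0.74)
LR = 0.74 / 51.2600

0.0144


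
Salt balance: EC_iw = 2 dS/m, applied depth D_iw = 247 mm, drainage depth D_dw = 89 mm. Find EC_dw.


EC_dw = EC_iw * D_iw / D_dw
EC_dw = 2 * 247 / 89
EC_dw = 494 / 89

5.5506 dS/m


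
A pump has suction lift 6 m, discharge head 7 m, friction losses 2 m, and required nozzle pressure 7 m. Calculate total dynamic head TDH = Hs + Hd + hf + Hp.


TDH = Hs + Hd + hf + Hp = 6 + 7 + 2 + 7 = 22

22 m


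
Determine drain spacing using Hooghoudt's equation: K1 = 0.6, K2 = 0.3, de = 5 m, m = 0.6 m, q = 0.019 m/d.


S^2 = 8*K2*de*m/q + 4*K1*m^2/q
S^2 = 8*0.3*5*0.6/0.019 + 4*0.6*0.6^2/0.019
S = sqrt(424.4211)

20.6015 m


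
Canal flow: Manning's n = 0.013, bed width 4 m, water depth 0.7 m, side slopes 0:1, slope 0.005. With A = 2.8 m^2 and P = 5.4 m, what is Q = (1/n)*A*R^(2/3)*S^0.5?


R = A/P = 2.8/5.4 = 0.518519
Q = (1/0.013) * 2.8 * 0.518519^(2/3) * 0.005^0.5

9.8298 m^3/s


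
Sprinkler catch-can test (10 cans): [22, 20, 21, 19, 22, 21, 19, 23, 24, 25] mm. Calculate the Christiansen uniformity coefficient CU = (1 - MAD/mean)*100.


mean = 21.600000 mm
MAD = 1.600000 mm
CU = (1 - 1.600000/21.600000)*100

92.5926 %


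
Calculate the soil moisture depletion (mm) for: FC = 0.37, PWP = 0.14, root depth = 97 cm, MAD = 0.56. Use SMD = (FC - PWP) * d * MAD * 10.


SMD = (FC - PWP) * d * MAD * 10
SMD = (0.37 - 0.14) * 97 * 0.56 * 10
SMD = 0.2300 * 97 * 0.56 * 10

124.9360 mm


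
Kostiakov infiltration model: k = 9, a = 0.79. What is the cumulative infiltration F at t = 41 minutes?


F = k * t^a = 9 * 41^0.79
F = 9 * 18.797463

169.1772 mm


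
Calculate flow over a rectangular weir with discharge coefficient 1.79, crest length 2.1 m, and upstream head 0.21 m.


Q = C * L * H^(3/2) = 1.79 * 2.1 * 0.21^1.5 = 1.79 * 2.1 * 0.096234

0.3617 m^3/s


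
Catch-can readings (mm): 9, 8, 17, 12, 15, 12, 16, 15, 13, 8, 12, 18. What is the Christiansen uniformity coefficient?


mean = 12.916667 mm
MAD = 2.750000 mm
CU = (1 - 2.750000/12.916667)*100

78.7097 %


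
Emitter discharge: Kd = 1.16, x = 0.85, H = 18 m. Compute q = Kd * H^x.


q = Kd * H^x = 1.16 * 18^0.85 = 1.16 * 11.667603

13.5344 L/h


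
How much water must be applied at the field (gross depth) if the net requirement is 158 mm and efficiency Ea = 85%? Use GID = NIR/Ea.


Ea = 85% = 0.85
GID = NIR / Ea = 158 / 0.85 = 185.8824 mm

185.8824 mm


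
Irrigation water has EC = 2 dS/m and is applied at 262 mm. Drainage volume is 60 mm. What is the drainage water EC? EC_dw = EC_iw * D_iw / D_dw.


EC_dw = EC_iw * D_iw / D_dw
EC_dw = 2 * 262 / 60
EC_dw = 524 / 60

8.7333 dS/m


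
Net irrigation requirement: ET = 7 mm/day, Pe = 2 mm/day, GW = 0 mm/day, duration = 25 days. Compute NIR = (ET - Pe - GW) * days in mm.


Daily deficit = ET - Pe - GW = 7 - 2 - 0 = 5 mm/day
NIR = 5 * 25 = 125 mm

125.0000 mm


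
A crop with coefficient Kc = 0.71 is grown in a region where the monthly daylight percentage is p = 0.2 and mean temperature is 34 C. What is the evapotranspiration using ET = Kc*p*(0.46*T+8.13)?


ET = Kc * p * (0.46*T + 8.13)
ET = 0.71 * 0.2 * (0.46*34 + 8.13)
ET = 0.71 * 0.2 * 23.7700

3.3753 mm/day


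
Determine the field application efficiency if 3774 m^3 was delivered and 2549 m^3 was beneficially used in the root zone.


Ea = V_root / V_field * 100 = 2549 / 3774 * 100 = 67.5411%

67.5411 %


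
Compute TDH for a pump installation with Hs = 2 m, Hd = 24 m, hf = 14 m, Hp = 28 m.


TDH = Hs + Hd + hf + Hp = 2 + 24 + 14 + 28 = 68

68 m


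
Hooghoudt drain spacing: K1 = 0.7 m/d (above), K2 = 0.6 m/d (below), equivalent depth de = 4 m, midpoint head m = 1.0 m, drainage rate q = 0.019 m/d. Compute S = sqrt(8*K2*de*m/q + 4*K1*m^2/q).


S^2 = 8*K2*de*m/q + 4*K1*m^2/q
S^2 = 8*0.6*4*1.0/0.019 + 4*0.7*1.0^2/0.019
S = sqrt(1157.8947)

34.0279 m


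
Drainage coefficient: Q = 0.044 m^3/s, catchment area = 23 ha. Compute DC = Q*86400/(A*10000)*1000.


DC = Q * 86400 / (A * 10000) * 1000
DC = 0.044 * 86400 / (23 * 10000) * 1000
DC = 3801600.0000 / 230000

16.5287 mm/day


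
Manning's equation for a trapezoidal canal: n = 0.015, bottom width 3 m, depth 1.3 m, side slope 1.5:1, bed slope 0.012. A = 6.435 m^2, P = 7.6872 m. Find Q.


R = A/P = 6.435/7.6872 = 0.837106
Q = (1/0.015) * 6.435 * 0.837106^(2/3) * 0.012^0.5

41.7415 m^3/s


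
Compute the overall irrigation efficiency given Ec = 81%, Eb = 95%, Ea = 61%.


Ec = 0.81, Eb = 0.95, Ea = 0.61
E = 0.81 * 0.95 * 0.61 * 100 = 46.9395%

46.9395 %


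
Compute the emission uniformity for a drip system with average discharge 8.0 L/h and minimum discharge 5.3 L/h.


EU = (q_min/q_avg)*100 = (5.3/8.0)*100 = 66.2500%

66.2500 %


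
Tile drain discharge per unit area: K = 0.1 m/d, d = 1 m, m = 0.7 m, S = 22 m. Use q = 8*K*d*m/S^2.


q = 8*K*d*m/S^2
q = 8*0.1*1*0.7/22^2
q = 0.5600 / 484

0.0012 m/d


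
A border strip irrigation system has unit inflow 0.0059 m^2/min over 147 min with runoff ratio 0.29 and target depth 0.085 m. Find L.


L = q*t/((1+r)*Z)
L = 0.0059*147/((1+0.29)*0.085)
L = 0.8673/0.10965

7.9097 m


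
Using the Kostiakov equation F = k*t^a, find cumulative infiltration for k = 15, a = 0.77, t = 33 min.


F = k * t^a = 15 * 33^0.77
F = 15 * 14.765758

221.4864 mm


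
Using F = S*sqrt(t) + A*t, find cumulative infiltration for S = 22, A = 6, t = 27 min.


F = S*sqrt(t) + A*t
F = 22*sqrt(27) + 6*27
F = 22*5.196152 + 162

276.3153 mm


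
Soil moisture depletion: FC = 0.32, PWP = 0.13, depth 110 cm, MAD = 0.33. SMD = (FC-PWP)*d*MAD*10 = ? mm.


SMD = (FC - PWP) * d * MAD * 10
SMD = (0.32 - 0.13) * 110 * 0.33 * 10
SMD = 0.1900 * 110 * 0.33 * 10

68.9700 mm


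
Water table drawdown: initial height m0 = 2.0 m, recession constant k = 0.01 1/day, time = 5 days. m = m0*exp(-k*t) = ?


m = m0 * exp(-k*t)
m = 2.0 * exp(-0.01 * 5)
m = 2.0 * exp(-0.0500)

1.9025 m


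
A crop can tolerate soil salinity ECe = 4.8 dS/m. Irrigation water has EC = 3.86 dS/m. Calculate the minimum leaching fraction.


LR = ECiw / (5*ECe - ECiw)
LR = 3.86 / (5*4.8 - 3.86)
LR = 3.86 / 20.1400

0.1917


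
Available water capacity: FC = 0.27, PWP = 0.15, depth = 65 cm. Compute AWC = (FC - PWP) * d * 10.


AWC = (FC - PWP) * d * 10
AWC = (0.27 - 0.15) * 65 * 10
AWC = 0.1200 * 65 * 10

78.0000 mm


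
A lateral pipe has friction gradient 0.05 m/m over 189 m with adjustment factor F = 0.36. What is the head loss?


hf = J * L * F = 0.05 * 189 * 0.36 = 3.4020 m

3.4020 m


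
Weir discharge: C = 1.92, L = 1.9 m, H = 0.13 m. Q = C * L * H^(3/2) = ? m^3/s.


Q = C * L * H^(3/2) = 1.92 * 1.9 * 0.13^1.5 = 1.92 * 1.9 * 0.046872

0.1710 m^3/s


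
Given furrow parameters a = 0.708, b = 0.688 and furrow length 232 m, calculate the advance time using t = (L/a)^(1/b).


t = (L/a)^(1/b)
t = (232/0.708)^(1/0.688)
t = 327.683616^(1/0.688)

4530.8971 min


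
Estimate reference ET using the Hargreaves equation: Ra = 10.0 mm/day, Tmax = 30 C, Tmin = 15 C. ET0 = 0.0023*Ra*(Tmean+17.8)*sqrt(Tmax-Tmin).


Tmean = (Tmax + Tmin)/2 = (30 + 15)/2 = 22.5
ET0 = 0.0023 * 10.0 * (22.5 + 17.8) * sqrt(30 - 15)
ET0 = 0.0023 * 10.0 * 40.3 * 3.872983

3.5899 mm/day


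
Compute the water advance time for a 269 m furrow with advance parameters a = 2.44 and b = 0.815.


t = (L/a)^(1/b)
t = (269/2.44)^(1/0.815)
t = 110.245902^(1/0.815)

320.6020 min


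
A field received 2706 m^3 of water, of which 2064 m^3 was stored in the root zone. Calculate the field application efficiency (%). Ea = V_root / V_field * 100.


Ea = V_root / V_field * 100 = 2064 / 2706 * 100 = 76.2749%

76.2749 %


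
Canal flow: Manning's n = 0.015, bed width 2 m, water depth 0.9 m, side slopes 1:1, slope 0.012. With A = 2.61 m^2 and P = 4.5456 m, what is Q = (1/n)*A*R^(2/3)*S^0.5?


R = A/P = 2.61/4.5456 = 0.574182
Q = (1/0.015) * 2.61 * 0.574182^(2/3) * 0.012^0.5

13.1676 m^3/s


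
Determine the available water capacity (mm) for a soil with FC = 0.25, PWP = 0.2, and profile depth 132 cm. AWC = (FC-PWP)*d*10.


AWC = (FC - PWP) * d * 10
AWC = (0.25 - 0.2) * 132 * 10
AWC = 0.0500 * 132 * 10

66.0000 mm


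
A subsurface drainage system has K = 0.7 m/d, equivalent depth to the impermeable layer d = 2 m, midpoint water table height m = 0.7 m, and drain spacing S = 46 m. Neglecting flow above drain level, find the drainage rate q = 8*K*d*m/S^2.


q = 8*K*d*m/S^2
q = 8*0.7*2*0.7/46^2
q = 7.8400 / 2116

0.0037 m/d


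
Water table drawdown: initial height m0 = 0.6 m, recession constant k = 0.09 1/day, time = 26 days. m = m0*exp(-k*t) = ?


m = m0 * exp(-k*t)
m = 0.6 * exp(-0.09 * 26)
m = 0.6 * exp(-2.3400)

0.0578 m


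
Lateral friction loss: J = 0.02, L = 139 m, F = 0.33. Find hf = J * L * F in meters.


hf = J * L * F = 0.02 * 139 * 0.33 = 0.9174 m

0.9174 m


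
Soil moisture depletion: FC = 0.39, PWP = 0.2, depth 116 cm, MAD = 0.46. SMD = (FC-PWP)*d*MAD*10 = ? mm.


SMD = (FC - PWP) * d * MAD * 10
SMD = (0.39 - 0.2) * 116 * 0.46 * 10
SMD = 0.1900 * 116 * 0.46 * 10

101.3840 mm


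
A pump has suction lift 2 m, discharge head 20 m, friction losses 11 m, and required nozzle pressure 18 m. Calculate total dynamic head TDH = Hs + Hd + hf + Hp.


TDH = Hs + Hd + hf + Hp = 2 + 20 + 11 + 18 = 51

51 m


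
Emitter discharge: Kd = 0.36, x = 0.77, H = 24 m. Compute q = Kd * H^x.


q = Kd * H^x = 0.36 * 24^0.77 = 0.36 * 11.554806

4.1597 L/h


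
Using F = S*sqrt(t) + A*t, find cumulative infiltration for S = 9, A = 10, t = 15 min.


F = S*sqrt(t) + A*t
F = 9*sqrt(15) + 10*15
F = 9*3.872983 + 150

184.8568 mm


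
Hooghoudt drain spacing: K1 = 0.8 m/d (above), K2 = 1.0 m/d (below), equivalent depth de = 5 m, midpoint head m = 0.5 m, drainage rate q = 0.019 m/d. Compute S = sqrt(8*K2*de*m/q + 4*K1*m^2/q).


S^2 = 8*K2*de*m/q + 4*K1*m^2/q
S^2 = 8*1.0*5*0.5/0.019 + 4*0.8*0.5^2/0.019
S = sqrt(1094.7368)

33.0868 m


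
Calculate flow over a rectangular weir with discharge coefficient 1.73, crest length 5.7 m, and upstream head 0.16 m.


Q = C * L * H^(3/2) = 1.73 * 5.7 * 0.16^1.5 = 1.73 * 5.7 * 0.064000

0.6311 m^3/s


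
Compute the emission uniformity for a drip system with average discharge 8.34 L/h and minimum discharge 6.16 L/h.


EU = (q_min/q_avg)*100 = (6.16/8.34)*100 = 73.8609%

73.8609 %


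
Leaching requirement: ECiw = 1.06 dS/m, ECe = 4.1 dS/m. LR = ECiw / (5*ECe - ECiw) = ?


LR = ECiw / (5*ECe - ECiw)
LR = 1.06 / (5*4.1 - 1.06)
LR = 1.06 / 19.4400

0.0545


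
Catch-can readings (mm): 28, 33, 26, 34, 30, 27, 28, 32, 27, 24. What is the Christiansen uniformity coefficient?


mean = 28.900000 mm
MAD = 2.680000 mm
CU = (1 - 2.680000/28.900000)*100

90.7266 %


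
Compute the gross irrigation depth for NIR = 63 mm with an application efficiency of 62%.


Ea = 62% = 0.62
GID = NIR / Ea = 63 / 0.62 = 101.6129 mm

101.6129 mm


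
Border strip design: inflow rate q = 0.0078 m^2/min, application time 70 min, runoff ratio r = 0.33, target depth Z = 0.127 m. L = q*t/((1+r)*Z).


L = q*t/((1+r)*Z)
L = 0.0078*70/((1+0.33)*0.127)
L = 0.546/0.16891

3.2325 m


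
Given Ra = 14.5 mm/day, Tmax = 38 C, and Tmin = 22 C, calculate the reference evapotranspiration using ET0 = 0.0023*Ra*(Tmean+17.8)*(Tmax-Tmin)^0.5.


Tmean = (Tmax + Tmin)/2 = (38 + 22)/2 = 30.0
ET0 = 0.0023 * 14.5 * (30.0 + 17.8) * sqrt(38 - 22)
ET0 = 0.0023 * 14.5 * 47.8 * 4.000000

6.3765 mm/day


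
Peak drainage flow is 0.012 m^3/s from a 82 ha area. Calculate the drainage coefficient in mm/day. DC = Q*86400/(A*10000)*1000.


DC = Q * 86400 / (A * 10000) * 1000
DC = 0.012 * 86400 / (82 * 10000) * 1000
DC = 1036800.0000 / 820000

1.2644 mm/day


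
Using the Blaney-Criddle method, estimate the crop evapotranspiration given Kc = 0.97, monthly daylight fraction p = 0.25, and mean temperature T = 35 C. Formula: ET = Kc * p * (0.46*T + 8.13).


ET = Kc * p * (0.46*T + 8.13)
ET = 0.97 * 0.25 * (0.46*35 + 8.13)
ET = 0.97 * 0.25 * 24.2300

5.8758 mm/day


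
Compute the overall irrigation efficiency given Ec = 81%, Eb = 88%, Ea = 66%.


Ec = 0.81, Eb = 0.88, Ea = 0.66
E = 0.81 * 0.88 * 0.66 * 100 = 47.0448%

47.0448 %


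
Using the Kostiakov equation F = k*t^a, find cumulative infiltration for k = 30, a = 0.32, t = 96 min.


F = k * t^a = 30 * 96^0.32
F = 30 * 4.308507

129.2552 mm


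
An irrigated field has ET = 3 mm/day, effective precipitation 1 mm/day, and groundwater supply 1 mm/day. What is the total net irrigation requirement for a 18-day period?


Daily deficit = ET - Pe - GW = 3 - 1 - 1 = 1 mm/day
NIR = 1 * 18 = 18 mm

18.0000 mm


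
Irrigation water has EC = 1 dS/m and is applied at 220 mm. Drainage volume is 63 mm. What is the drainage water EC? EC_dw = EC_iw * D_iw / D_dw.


EC_dw = EC_iw * D_iw / D_dw
EC_dw = 1 * 220 / 63
EC_dw = 220 / 63

3.4921 dS/m


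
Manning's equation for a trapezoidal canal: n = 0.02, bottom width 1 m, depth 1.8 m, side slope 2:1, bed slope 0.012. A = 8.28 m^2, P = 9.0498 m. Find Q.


R = A/P = 8.28/9.0498 = 0.914937
Q = (1/0.02) * 8.28 * 0.914937^(2/3) * 0.012^0.5

42.7417 m^3/s


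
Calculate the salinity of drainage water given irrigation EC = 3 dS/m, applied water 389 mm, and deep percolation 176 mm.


EC_dw = EC_iw * D_iw / D_dw
EC_dw = 3 * 389 / 176
EC_dw = 1167 / 176

6.6307 dS/m


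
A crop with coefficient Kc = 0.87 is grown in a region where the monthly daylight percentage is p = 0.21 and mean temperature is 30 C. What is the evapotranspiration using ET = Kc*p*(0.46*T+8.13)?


ET = Kc * p * (0.46*T + 8.13)
ET = 0.87 * 0.21 * (0.46*30 + 8.13)
ET = 0.87 * 0.21 * 21.9300

4.0066 mm/day


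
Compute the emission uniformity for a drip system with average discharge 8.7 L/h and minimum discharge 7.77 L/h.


EU = (q_min/q_avg)*100 = (7.77/8.7)*100 = 89.3103%

89.3103 %


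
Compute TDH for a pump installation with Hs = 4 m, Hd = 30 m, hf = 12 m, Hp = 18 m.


TDH = Hs + Hd + hf + Hp = 4 + 30 + 12 + 18 = 64

64 m


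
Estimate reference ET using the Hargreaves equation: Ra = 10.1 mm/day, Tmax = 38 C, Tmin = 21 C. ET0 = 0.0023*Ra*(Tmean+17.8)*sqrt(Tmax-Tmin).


Tmean = (Tmax + Tmin)/2 = (38 + 21)/2 = 29.5
ET0 = 0.0023 * 10.1 * (29.5 + 17.8) * sqrt(38 - 21)
ET0 = 0.0023 * 10.1 * 47.3 * 4.123106

4.5304 mm/day


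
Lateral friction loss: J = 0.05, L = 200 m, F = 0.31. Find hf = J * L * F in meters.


hf = J * L * F = 0.05 * 200 * 0.31 = 3.1000 m

3.1000 m


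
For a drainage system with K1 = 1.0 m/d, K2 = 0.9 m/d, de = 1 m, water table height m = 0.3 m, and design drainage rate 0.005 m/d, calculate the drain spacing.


S^2 = 8*K2*de*m/q + 4*K1*m^2/q
S^2 = 8*0.9*1*0.3/0.005 + 4*1.0*0.3^2/0.005
S = sqrt(504.0000)

22.4499 m


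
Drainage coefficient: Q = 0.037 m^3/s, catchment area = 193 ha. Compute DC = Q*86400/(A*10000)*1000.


DC = Q * 86400 / (A * 10000) * 1000
DC = 0.037 * 86400 / (193 * 10000) * 1000
DC = 3196800.0000 / 1930000

1.6564 mm/day


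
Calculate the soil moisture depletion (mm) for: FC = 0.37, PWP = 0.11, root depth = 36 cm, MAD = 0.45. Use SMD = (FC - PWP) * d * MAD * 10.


SMD = (FC - PWP) * d * MAD * 10
SMD = (0.37 - 0.11) * 36 * 0.45 * 10
SMD = 0.2600 * 36 * 0.45 * 10

42.1200 mm


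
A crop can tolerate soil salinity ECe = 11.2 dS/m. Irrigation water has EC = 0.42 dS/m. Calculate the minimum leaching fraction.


LR = ECiw / (5*ECe - ECiw)
LR = 0.42 / (5*11.2 - 0.42)
LR = 0.42 / 55.5800

0.0076


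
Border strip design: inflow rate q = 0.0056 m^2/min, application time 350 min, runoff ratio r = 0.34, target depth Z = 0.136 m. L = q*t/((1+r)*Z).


L = q*t/((1+r)*Z)
L = 0.0056*350/((1+0.34)*0.136)
L = 1.96/0.18224

10.7550 m


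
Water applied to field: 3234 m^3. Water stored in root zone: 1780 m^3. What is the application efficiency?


Ea = V_root / V_field * 100 = 1780 / 3234 * 100 = 55.0402%

55.0402 %


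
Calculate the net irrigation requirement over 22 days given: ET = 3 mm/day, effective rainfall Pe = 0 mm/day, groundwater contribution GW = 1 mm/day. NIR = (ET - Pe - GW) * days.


Daily deficit = ET - Pe - GW = 3 - 0 - 1 = 2 mm/day
NIR = 2 * 22 = 44 mm

44.0000 mm


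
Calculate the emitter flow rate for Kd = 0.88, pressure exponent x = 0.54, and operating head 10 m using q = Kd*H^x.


q = Kd * H^x = 0.88 * 10^0.54 = 0.88 * 3.467369

3.0513 L/h


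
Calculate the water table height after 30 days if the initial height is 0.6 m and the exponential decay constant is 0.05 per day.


m = m0 * exp(-k*t)
m = 0.6 * exp(-0.05 * 30)
m = 0.6 * exp(-1.5000)

0.1339 m


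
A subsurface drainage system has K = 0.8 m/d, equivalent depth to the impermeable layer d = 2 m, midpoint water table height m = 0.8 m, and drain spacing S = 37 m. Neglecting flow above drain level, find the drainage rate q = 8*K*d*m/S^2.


q = 8*K*d*m/S^2
q = 8*0.8*2*0.8/37^2
q = 10.2400 / 1369

0.0075 m/d


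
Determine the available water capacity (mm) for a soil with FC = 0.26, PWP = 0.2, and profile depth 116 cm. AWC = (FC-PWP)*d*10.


AWC = (FC - PWP) * d * 10
AWC = (0.26 - 0.2) * 116 * 10
AWC = 0.0600 * 116 * 10

69.6000 mm


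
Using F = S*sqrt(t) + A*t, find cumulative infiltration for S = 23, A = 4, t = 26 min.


F = S*sqrt(t) + A*t
F = 23*sqrt(26) + 4*26
F = 23*5.099020 + 104

221.2775 mm


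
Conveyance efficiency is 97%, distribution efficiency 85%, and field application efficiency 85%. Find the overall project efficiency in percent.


Ec = 0.97, Eb = 0.85, Ea = 0.85
E = 0.97 * 0.85 * 0.85 * 100 = 70.0825%

70.0825 %


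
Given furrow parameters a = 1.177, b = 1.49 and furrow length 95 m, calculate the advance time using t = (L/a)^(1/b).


t = (L/a)^(1/b)
t = (95/1.177)^(1/1.49)
t = 80.713679^(1/1.49)

19.0472 min


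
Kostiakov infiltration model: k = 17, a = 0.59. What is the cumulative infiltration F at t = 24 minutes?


F = k * t^a = 17 * 24^0.59
F = 17 * 6.521157

110.8597 mm


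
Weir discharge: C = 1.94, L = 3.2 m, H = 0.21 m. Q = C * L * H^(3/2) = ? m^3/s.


Q = C * L * H^(3/2) = 1.94 * 3.2 * 0.21^1.5 = 1.94 * 3.2 * 0.096234

0.5974 m^3/s


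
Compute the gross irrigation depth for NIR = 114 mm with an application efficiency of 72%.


Ea = 72% = 0.72
GID = NIR / Ea = 114 / 0.72 = 158.3333 mm

158.3333 mm


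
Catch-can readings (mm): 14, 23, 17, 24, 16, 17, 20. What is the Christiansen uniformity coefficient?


mean = 18.714286 mm
MAD = 3.102041 mm
CU = (1 - 3.102041/18.714286)*100

83.4242 %


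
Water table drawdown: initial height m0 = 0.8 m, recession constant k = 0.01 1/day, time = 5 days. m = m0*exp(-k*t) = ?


m = m0 * exp(-k*t)
m = 0.8 * exp(-0.01 * 5)
m = 0.8 * exp(-0.0500)

0.7610 m


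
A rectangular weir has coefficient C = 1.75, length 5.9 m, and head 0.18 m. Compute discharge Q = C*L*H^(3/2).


Q = C * L * H^(3/2) = 1.75 * 5.9 * 0.18^1.5 = 1.75 * 5.9 * 0.076368

0.7885 m^3/s


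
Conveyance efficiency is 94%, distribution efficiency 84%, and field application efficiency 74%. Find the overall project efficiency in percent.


Ec = 0.94, Eb = 0.84, Ea = 0.74
E = 0.94 * 0.84 * 0.74 * 100 = 58.4304%

58.4304 %


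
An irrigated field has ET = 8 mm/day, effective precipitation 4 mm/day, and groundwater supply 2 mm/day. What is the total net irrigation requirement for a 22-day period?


Daily deficit = ET - Pe - GW = 8 - 4 - 2 = 2 mm/day
NIR = 2 * 22 = 44 mm

44.0000 mm


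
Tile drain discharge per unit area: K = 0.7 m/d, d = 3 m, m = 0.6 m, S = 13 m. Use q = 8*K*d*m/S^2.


q = 8*K*d*m/S^2
q = 8*0.7*3*0.6/13^2
q = 10.0800 / 169

0.0596 m/d


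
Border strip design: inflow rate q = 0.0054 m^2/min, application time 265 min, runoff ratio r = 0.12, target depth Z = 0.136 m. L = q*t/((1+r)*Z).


L = q*t/((1+r)*Z)
L = 0.0054*265/((1+0.12)*0.136)
L = 1.431/0.15232

9.3947 m


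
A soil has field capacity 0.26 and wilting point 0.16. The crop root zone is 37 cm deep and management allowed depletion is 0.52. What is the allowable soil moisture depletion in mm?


SMD = (FC - PWP) * d * MAD * 10
SMD = (0.26 - 0.16) * 37 * 0.52 * 10
SMD = 0.1000 * 37 * 0.52 * 10

19.2400 mm


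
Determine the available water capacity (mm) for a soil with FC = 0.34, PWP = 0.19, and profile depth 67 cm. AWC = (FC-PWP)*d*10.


AWC = (FC - PWP) * d * 10
AWC = (0.34 - 0.19) * 67 * 10
AWC = 0.1500 * 67 * 10

100.5000 mm


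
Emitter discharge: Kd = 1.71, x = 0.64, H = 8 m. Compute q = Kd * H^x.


q = Kd * H^x = 1.71 * 8^0.64 = 1.71 * 3.784231

6.4710 L/h


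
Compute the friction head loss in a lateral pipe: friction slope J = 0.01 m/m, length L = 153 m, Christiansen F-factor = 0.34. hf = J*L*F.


hf = J * L * F = 0.01 * 153 * 0.34 = 0.5202 m

0.5202 m


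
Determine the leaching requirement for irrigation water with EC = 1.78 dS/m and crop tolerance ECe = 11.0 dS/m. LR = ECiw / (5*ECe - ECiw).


LR = ECiw / (5*ECe - ECiw)
LR = 1.78 / (5*11.0 - 1.78)
LR = 1.78 / 53.2200

0.0334


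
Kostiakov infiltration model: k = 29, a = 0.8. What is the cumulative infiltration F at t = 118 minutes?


F = k * t^a = 29 * 118^0.8
F = 29 * 45.447040

1317.9642 mm


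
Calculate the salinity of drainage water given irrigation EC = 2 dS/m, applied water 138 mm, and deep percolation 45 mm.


EC_dw = EC_iw * D_iw / D_dw
EC_dw = 2 * 138 / 45
EC_dw = 276 / 45

6.1333 dS/m


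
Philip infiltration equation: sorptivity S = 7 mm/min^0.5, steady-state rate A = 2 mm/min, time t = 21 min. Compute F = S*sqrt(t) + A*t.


F = S*sqrt(t) + A*t
F = 7*sqrt(21) + 2*21
F = 7*4.582576 + 42

74.0780 mm


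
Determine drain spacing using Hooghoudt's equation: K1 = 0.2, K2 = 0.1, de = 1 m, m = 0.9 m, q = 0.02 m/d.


S^2 = 8*K2*de*m/q + 4*K1*m^2/q
S^2 = 8*0.1*1*0.9/0.02 + 4*0.2*0.9^2/0.02
S = sqrt(68.4000)

8.2704 m


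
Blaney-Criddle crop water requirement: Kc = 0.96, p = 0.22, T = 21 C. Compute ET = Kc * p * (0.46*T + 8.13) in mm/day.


ET = Kc * p * (0.46*T + 8.13)
ET = 0.96 * 0.22 * (0.46*21 + 8.13)
ET = 0.96 * 0.22 * 17.7900

3.7572 mm/day


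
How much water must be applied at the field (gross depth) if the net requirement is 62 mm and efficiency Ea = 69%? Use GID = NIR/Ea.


Ea = 69% = 0.69
GID = NIR / Ea = 62 / 0.69 = 89.8551 mm

89.8551 mm


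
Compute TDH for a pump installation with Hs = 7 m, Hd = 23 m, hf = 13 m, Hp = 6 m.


TDH = Hs + Hd + hf + Hp = 7 + 23 + 13 + 6 = 49

49 m


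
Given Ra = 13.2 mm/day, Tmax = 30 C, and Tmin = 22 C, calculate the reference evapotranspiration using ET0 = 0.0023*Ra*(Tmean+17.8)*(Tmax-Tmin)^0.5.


Tmean = (Tmax + Tmin)/2 = (30 + 22)/2 = 26.0
ET0 = 0.0023 * 13.2 * (26.0 + 17.8) * sqrt(30 - 22)
ET0 = 0.0023 * 13.2 * 43.8 * 2.828427

3.7612 mm/day


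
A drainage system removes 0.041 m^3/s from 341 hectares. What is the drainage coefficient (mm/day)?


DC = Q * 86400 / (A * 10000) * 1000
DC = 0.041 * 86400 / (341 * 10000) * 1000
DC = 3542400.0000 / 3410000

1.0388 mm/day


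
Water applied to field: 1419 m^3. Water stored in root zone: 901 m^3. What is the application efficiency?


Ea = V_root / V_field * 100 = 901 / 1419 * 100 = 63.4954%

63.4954 %


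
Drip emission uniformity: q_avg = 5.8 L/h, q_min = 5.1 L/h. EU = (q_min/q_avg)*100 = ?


EU = (q_min/q_avg)*100 = (5.1/5.8)*100 = 87.9310%

87.9310 %


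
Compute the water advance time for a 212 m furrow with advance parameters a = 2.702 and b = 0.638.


t = (L/a)^(1/b)
t = (212/2.702)^(1/0.638)
t = 78.460400^(1/0.638)

932.5490 min


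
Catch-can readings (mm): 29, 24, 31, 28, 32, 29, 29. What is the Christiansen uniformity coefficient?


mean = 28.857143 mm
MAD = 1.632653 mm
CU = (1 - 1.632653/28.857143)*100

94.3423 %


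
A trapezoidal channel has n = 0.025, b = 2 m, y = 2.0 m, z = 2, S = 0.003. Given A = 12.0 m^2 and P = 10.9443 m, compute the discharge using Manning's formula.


R = A/P = 12.0/10.9443 = 1.096461
Q = (1/0.025) * 12.0 * 1.096461^(2/3) * 0.003^0.5

27.9553 m^3/s


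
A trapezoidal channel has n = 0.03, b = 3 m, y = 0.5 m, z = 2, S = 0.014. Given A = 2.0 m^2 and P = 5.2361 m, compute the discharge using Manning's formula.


R = A/P = 2.0/5.2361 = 0.381964
Q = (1/0.03) * 2.0 * 0.381964^(2/3) * 0.014^0.5

4.1526 m^3/s


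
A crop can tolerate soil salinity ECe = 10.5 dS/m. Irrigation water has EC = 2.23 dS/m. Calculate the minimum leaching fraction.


LR = ECiw / (5*ECe - ECiw)
LR = 2.23 / (5*10.5 - 2.23)
LR = 2.23 / 50.2700

0.0444


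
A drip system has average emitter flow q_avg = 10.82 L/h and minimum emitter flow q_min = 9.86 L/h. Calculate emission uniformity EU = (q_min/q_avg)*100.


EU = (q_min/q_avg)*100 = (9.86/10.82)*100 = 91.1275%

91.1275 %


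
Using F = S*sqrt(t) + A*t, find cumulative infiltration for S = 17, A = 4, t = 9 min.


F = S*sqrt(t) + A*t
F = 17*sqrt(9) + 4*9
F = 17*3.000000 + 36

87.0000 mm


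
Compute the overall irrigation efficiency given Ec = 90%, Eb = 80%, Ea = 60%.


Ec = 0.9, Eb = 0.8, Ea = 0.6
E = 0.9 * 0.8 * 0.6 * 100 = 43.2000%

43.2000 %


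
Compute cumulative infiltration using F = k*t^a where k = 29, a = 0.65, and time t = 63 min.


F = k * t^a = 29 * 63^0.65
F = 29 * 14.776492

428.5183 mm


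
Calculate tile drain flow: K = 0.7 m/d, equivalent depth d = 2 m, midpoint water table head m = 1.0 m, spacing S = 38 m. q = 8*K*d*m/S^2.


q = 8*K*d*m/S^2
q = 8*0.7*2*1.0/38^2
q = 11.2000 / 1444

0.0078 m/d


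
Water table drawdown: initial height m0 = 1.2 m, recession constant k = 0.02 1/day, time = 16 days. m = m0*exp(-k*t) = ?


m = m0 * exp(-k*t)
m = 1.2 * exp(-0.02 * 16)
m = 1.2 * exp(-0.3200)

0.8714 m


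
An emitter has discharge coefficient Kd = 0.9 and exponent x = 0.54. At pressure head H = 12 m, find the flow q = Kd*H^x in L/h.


q = Kd * H^x = 0.9 * 12^0.54 = 0.9 * 3.826114

3.4435 L/h


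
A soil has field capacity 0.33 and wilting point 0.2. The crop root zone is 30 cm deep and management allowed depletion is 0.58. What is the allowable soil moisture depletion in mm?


SMD = (FC - PWP) * d * MAD * 10
SMD = (0.33 - 0.2) * 30 * 0.58 * 10
SMD = 0.1300 * 30 * 0.58 * 10

22.6200 mm


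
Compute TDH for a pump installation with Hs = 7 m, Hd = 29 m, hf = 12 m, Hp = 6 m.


TDH = Hs + Hd + hf + Hp = 7 + 29 + 12 + 6 = 54

54 m


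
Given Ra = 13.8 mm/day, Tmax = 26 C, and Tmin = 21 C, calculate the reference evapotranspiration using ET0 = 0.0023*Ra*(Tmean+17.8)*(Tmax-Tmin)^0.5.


Tmean = (Tmax + Tmin)/2 = (26 + 21)/2 = 23.5
ET0 = 0.0023 * 13.8 * (23.5 + 17.8) * sqrt(26 - 21)
ET0 = 0.0023 * 13.8 * 41.3 * 2.236068

2.9312 mm/day


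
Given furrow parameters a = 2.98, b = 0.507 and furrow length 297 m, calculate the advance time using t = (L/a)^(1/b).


t = (L/a)^(1/b)
t = (297/2.98)^(1/0.507)
t = 99.664430^(1/0.507)

8747.6996 min


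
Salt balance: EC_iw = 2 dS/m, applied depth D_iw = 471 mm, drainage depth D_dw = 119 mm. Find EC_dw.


EC_dw = EC_iw * D_iw / D_dw
EC_dw = 2 * 471 / 119
EC_dw = 942 / 119

7.9160 dS/m


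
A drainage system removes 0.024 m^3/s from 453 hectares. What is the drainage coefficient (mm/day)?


DC = Q * 86400 / (A * 10000) * 1000
DC = 0.024 * 86400 / (453 * 10000) * 1000
DC = 2073600.0000 / 4530000

0.4577 mm/day


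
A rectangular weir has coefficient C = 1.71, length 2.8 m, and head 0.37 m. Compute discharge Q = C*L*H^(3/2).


Q = C * L * H^(3/2) = 1.71 * 2.8 * 0.37^1.5 = 1.71 * 2.8 * 0.225062

1.0776 m^3/s


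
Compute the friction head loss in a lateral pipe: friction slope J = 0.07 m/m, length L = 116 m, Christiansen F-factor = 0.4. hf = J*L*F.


hf = J * L * F = 0.07 * 116 * 0.4 = 3.2480 m

3.2480 m


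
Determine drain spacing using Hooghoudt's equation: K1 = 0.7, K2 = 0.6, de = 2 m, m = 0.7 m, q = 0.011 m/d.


S^2 = 8*K2*de*m/q + 4*K1*m^2/q
S^2 = 8*0.6*2*0.7/0.011 + 4*0.7*0.7^2/0.011
S = sqrt(735.6364)

27.1226 m


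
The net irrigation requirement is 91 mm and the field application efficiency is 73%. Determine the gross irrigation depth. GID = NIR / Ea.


Ea = 73% = 0.73
GID = NIR / Ea = 91 / 0.73 = 124.6575 mm

124.6575 mm


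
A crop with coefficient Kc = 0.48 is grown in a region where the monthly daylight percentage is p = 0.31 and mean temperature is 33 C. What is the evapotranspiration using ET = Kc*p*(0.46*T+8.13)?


ET = Kc * p * (0.46*T + 8.13)
ET = 0.48 * 0.31 * (0.46*33 + 8.13)
ET = 0.48 * 0.31 * 23.3100

3.4685 mm/day


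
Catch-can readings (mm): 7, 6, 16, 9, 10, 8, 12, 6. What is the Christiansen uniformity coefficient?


mean = 9.250000 mm
MAD = 2.562500 mm
CU = (1 - 2.562500/9.250000)*100

72.2973 %


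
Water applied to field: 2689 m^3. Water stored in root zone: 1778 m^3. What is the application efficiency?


Ea = V_root / V_field * 100 = 1778 / 2689 * 100 = 66.1212%

66.1212 %


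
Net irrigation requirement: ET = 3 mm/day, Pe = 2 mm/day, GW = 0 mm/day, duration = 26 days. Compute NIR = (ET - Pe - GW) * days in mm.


Daily deficit = ET - Pe - GW = 3 - 2 - 0 = 1 mm/day
NIR = 1 * 26 = 26 mm

26.0000 mm


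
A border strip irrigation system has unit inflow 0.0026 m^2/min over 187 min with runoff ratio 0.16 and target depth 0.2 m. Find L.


L = q*t/((1+r)*Z)
L = 0.0026*187/((1+0.16)*0.2)
L = 0.4862/0.232

2.0957 m


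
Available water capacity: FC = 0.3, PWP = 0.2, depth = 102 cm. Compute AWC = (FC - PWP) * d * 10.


AWC = (FC - PWP) * d * 10
AWC = (0.3 - 0.2) * 102 * 10
AWC = 0.1000 * 102 * 10

102.0000 mm


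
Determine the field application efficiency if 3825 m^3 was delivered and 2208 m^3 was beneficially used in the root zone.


Ea = V_root / V_field * 100 = 2208 / 3825 * 100 = 57.7255%

57.7255 %


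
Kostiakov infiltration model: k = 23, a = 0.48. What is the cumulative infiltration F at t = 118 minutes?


F = k * t^a = 23 * 118^0.48
F = 23 * 9.874233

227.1074 mm


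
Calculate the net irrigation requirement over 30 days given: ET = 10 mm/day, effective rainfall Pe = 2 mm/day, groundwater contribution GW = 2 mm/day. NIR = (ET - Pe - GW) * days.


Daily deficit = ET - Pe - GW = 10 - 2 - 2 = 6 mm/day
NIR = 6 * 30 = 180 mm

180.0000 mm


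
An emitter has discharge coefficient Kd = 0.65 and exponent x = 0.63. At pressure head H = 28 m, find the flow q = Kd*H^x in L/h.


q = Kd * H^x = 0.65 * 28^0.63 = 0.65 * 8.160365

5.3042 L/h
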